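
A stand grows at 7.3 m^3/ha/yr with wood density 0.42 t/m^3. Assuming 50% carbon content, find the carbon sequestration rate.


C = 7.3 * 0.42 * 0.5 = 1.533 ≈ 1.53 t C/ha/yr

1.53 t C/ha/yr


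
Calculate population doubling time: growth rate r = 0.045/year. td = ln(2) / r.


td = ln(2) / 0.045 = 0.693147 / 0.045 = 15.4033 ≈ 15.4 years

15.4 years


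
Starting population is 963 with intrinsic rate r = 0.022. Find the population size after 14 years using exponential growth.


r*t = 0.022 * 14 = 0.308
exp(0.308) = 1.36070
N = 963 * 1.36070 = 1310.35 ≈ 1310

1310


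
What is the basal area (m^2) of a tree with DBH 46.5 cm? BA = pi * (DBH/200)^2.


D/200 = 46.5/200 = 0.2325 m
(D/200)^2 = 0.2325^2 = 0.05405625
BA = 3.141593 * 0.05405625 = 0.169823 ≈ 0.1698 m^2

0.1698 m^2


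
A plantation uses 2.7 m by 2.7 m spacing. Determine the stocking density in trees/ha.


N = 10000 / 2.7^2 = 10000 / 7.29 = 1371.74 ≈ 1372 trees/ha

1372 trees/ha


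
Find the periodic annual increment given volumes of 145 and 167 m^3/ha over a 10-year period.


PAI = (V2 - V1) / period = (167 - 145) / 10 = 22 / 10 = 2.20 m^3/ha/yr

2.20 m^3/ha/yr


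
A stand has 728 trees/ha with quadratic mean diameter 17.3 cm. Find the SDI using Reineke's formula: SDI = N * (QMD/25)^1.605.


QMD/25 = 17.3/25 = 0.692
(0.692)^1.605 = exp(1.605 * ln(0.692)) = exp(1.605 * (-0.368169)) = exp(-0.590911) = 0.553823
SDI = 728 * 0.553823 = 403.183 ≈ 403

403


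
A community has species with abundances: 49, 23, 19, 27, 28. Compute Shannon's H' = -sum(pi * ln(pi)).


Total N = 49 + 23 + 19 + 27 + 28 = 146
Per-species terms:
  p = 49/146 = 0.335616; ln(p) = -1.091788; p*ln(p) = 0.335616 * (-1.091788) = -0.366422
  p = 23/146 = 0.157534; ln(p) = -1.848114; p*ln(p) = 0.157534 * (-1.848114) = -0.291141
  p = 19/146 = 0.130137; ln(p) = -2.039168; p*ln(p) = 0.130137 * (-2.039168) = -0.265371
  p = 27/146 = 0.184932; ln(p) = -1.687767; p*ln(p) = 0.184932 * (-1.687767) = -0.312122
  p = 28/146 = 0.191781; ln(p) = -1.651401; p*ln(p) = 0.191781 * (-1.651401) = -0.316707
sum(p*ln(p)) = (-0.366422) + (-0.291141) + (-0.265371) + (-0.312122) + (-0.316707) = -1.551763
H' = -(-1.551763) = 1.551763 ≈ 1.5518

1.5518


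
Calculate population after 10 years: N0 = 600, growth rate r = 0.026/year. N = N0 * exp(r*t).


r*t = 0.026 * 10 = 0.26
exp(0.26) = 1.29693
N = 600 * 1.29693 = 778.158 ≈ 778

778


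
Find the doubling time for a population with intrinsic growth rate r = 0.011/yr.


td = ln(2) / 0.011 = 0.693147 / 0.011 = 63.0134 ≈ 63.0 years

63.0 years


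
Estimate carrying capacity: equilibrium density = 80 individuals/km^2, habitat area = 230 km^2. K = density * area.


K = 80 * 230 = 18400 individuals

18400 individuals


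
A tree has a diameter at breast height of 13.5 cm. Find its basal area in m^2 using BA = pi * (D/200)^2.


D/200 = 13.5/200 = 0.0675 m
(D/200)^2 = 0.0675^2 = 0.00455625
BA = 3.141593 * 0.00455625 = 0.0143139 ≈ 0.0143 m^2

0.0143 m^2


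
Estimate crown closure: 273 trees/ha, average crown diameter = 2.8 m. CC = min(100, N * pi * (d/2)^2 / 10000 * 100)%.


(d/2)^2 = (2.8/2)^2 = 1.4^2 = 1.96
Crown area = 3.141593 * 1.96 = 6.15752 m^2
N * area / 10000 * 100 = 273 * 6.15752 / 10000 * 100 = 16.8100
CC = min(100, 16.8100) = 16.8100 ≈ 16.8%

16.8%


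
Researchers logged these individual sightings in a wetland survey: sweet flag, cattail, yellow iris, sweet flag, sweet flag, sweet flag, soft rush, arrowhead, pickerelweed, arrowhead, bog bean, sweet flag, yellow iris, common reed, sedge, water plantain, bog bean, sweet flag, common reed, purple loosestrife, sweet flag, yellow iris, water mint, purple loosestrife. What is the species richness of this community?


Total individuals logged = 24
Distinct species (count of individuals): sweet flag (7), cattail (1), yellow iris (3), soft rush (1), arrowhead (2), pickerelweed (1), bog bean (2), common reed (2), sedge (1), water plantain (1), purple loosestrife (2), water mint (1)
Species richness = number of distinct species = 12

12


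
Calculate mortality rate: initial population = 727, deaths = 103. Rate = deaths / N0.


Mortality rate = 103 / 727 = 0.141678 ≈ 0.1417

0.1417


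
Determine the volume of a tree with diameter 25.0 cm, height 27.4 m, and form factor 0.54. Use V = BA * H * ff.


(D/200)^2 = (25.0/200)^2 = 0.125^2 = 0.015625
BA = 3.141593 * 0.015625 = 0.0490874 m^2
V = 0.0490874 * 27.4 * 0.54 = 0.726297 ≈ 0.726 m^3

0.726 m^3


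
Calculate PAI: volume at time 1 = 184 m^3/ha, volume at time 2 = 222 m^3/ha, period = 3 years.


PAI = (V2 - V1) / period = (222 - 184) / 3 = 38 / 3 = 12.6667 ≈ 12.67 m^3/ha/yr

12.67 m^3/ha/yr


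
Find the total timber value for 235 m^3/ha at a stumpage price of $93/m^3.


Value = 235 * 93 = $21855/ha

$21855/ha


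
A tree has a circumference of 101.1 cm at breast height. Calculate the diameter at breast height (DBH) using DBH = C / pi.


DBH = C / pi = 101.1 / 3.141593 = 32.1811 ≈ 32.18 cm

32.18 cm


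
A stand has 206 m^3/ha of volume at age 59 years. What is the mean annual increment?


MAI = 206 / 59 = 3.4915 ≈ 3.49 m^3/ha/yr

3.49 m^3/ha/yr


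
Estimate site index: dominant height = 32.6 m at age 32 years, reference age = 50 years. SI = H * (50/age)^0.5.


50/32 = 1.56250
(1.56250)^0.5 = 1.25000
SI = 32.6 * 1.25000 = 40.7500 ≈ 40.8 m

40.8 m


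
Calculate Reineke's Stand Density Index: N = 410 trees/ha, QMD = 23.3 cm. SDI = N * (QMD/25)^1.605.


QMD/25 = 23.3/25 = 0.932
(0.932)^1.605 = exp(1.605 * ln(0.932)) = exp(1.605 * (-0.0704225)) = exp(-0.113028) = 0.893126
SDI = 410 * 0.893126 = 366.182 ≈ 366

366


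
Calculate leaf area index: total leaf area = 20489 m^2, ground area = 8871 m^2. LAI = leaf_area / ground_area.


LAI = 20489 / 8871 = 2.3097 ≈ 2.31

2.31


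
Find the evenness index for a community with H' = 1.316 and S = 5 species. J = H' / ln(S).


ln(5) = 1.60944
J = H' / ln(S) = 1.316 / 1.60944 = 0.817676 ≈ 0.8177

0.8177


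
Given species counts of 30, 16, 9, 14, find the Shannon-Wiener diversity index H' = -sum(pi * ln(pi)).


Total N = 30 + 16 + 9 + 14 = 69
Per-species terms:
  p = 30/69 = 0.434783; ln(p) = -0.832908; p*ln(p) = 0.434783 * (-0.832908) = -0.362134
  p = 16/69 = 0.231884; ln(p) = -1.461518; p*ln(p) = 0.231884 * (-1.461518) = -0.338903
  p = 9/69 = 0.130435; ln(p) = -2.036880; p*ln(p) = 0.130435 * (-2.036880) = -0.265680
  p = 14/69 = 0.202899; ln(p) = -1.595047; p*ln(p) = 0.202899 * (-1.595047) = -0.323633
sum(p*ln(p)) = (-0.362134) + (-0.338903) + (-0.265680) + (-0.323633) = -1.290350
H' = -(-1.290350) = 1.290350 ≈ 1.2904

1.2904


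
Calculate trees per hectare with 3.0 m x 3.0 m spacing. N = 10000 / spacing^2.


N = 10000 / 3.0^2 = 10000 / 9 = 1111.11 ≈ 1111 trees/ha

1111 trees/ha


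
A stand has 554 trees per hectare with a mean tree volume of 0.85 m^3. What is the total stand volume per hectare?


V_stand = 554 * 0.85 = 470.9 m^3/ha

470.9 m^3/ha


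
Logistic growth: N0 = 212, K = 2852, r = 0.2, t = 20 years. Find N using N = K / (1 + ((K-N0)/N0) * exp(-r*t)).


(K - N0)/N0 = (2852 - 212)/212 = 2640/212 = 12.4528
r*t = 0.2 * 20 = 4; exp(-4) = 0.0183156
12.4528 * 0.0183156 = 0.228081
1 + 0.228081 = 1.22808
N = 2852 / 1.22808 = 2322.32 ≈ 2322

2322


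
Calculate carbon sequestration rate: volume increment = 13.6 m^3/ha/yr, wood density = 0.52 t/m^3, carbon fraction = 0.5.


C = 13.6 * 0.52 * 0.5 = 3.536 ≈ 3.54 t C/ha/yr

3.54 t C/ha/yr


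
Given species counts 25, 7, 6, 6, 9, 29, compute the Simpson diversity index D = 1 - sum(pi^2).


Total N = 25 + 7 + 6 + 6 + 9 + 29 = 82
Per-species terms:
  p = 25/82 = 0.304878; p^2 = 0.304878^2 = 0.092951
  p = 7/82 = 0.085366; p^2 = 0.085366^2 = 0.007287
  p = 6/82 = 0.073171; p^2 = 0.073171^2 = 0.005354
  p = 6/82 = 0.073171; p^2 = 0.073171^2 = 0.005354
  p = 9/82 = 0.109756; p^2 = 0.109756^2 = 0.012046
  p = 29/82 = 0.353659; p^2 = 0.353659^2 = 0.125075
sum(p^2) = 0.092951 + 0.007287 + 0.005354 + 0.005354 + 0.012046 + 0.125075 = 0.248067
D = 1 - 0.248067 = 0.751933 ≈ 0.7519

0.7519


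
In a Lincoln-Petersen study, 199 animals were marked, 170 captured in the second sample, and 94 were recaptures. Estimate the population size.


N = M * C / R = 199 * 170 / 94 = 33830 / 94 = 359.89 ≈ 360

360 individuals


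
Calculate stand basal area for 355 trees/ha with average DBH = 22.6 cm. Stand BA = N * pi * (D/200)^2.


(D/200)^2 = (22.6/200)^2 = 0.113^2 = 0.012769
Individual BA = 3.141593 * 0.012769 = 0.0401150 m^2
Stand BA = 355 * 0.0401150 = 14.2408 ≈ 14.24 m^2/ha

14.24 m^2/ha


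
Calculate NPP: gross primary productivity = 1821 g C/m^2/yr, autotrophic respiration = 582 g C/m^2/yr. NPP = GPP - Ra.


NPP = GPP - Ra = 1821 - 582 = 1239 g C/m^2/yr

1239 g C/m^2/yr


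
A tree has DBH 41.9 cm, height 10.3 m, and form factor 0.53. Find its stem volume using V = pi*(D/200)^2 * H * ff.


(D/200)^2 = (41.9/200)^2 = 0.2095^2 = 0.04389025
BA = 3.141593 * 0.04389025 = 0.137885 m^2
V = 0.137885 * 10.3 * 0.53 = 0.752714 ≈ 0.753 m^3

0.753 m^3


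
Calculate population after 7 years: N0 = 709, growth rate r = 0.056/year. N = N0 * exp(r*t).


r*t = 0.056 * 7 = 0.392
exp(0.392) = 1.47994
N = 709 * 1.47994 = 1049.28 ≈ 1049

1049


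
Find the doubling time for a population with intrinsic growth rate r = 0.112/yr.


td = ln(2) / 0.112 = 0.693147 / 0.112 = 6.18881 ≈ 6.2 years

6.2 years


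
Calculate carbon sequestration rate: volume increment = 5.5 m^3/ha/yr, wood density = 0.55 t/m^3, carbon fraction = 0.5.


C = 5.5 * 0.55 * 0.5 = 1.5125 ≈ 1.51 t C/ha/yr

1.51 t C/ha/yr


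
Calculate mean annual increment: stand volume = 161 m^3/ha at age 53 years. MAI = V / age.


MAI = 161 / 53 = 3.0377 ≈ 3.04 m^3/ha/yr

3.04 m^3/ha/yr


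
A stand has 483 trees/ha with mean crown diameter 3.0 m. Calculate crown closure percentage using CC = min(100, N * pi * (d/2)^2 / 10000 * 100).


(d/2)^2 = (3.0/2)^2 = 1.5^2 = 2.25
Crown area = 3.141593 * 2.25 = 7.06858 m^2
N * area / 10000 * 100 = 483 * 7.06858 / 10000 * 100 = 34.1412
CC = min(100, 34.1412) = 34.1412 ≈ 34.1%

34.1%


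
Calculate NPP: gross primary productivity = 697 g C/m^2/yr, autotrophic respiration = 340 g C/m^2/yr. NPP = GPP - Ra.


NPP = GPP - Ra = 697 - 340 = 357 g C/m^2/yr

357 g C/m^2/yr


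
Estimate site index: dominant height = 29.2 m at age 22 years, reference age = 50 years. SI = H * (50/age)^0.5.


50/22 = 2.27273
(2.27273)^0.5 = 1.50756
SI = 29.2 * 1.50756 = 44.0208 ≈ 44.0 m

44.0 m


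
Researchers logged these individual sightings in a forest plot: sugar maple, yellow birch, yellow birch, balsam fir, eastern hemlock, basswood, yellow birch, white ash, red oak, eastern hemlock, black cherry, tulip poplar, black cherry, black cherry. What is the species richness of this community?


Total individuals logged = 14
Distinct species (count of individuals): sugar maple (1), yellow birch (3), balsam fir (1), eastern hemlock (2), basswood (1), white ash (1), red oak (1), black cherry (3), tulip poplar (1)
Species richness = number of distinct species = 9

9


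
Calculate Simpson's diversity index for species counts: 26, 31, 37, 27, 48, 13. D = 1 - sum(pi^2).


Total N = 26 + 31 + 37 + 27 + 48 + 13 = 182
Per-species terms:
  p = 26/182 = 0.142857; p^2 = 0.142857^2 = 0.020408
  p = 31/182 = 0.170330; p^2 = 0.170330^2 = 0.029012
  p = 37/182 = 0.203297; p^2 = 0.203297^2 = 0.041330
  p = 27/182 = 0.148352; p^2 = 0.148352^2 = 0.022008
  p = 48/182 = 0.263736; p^2 = 0.263736^2 = 0.069557
  p = 13/182 = 0.071429; p^2 = 0.071429^2 = 0.005102
sum(p^2) = 0.020408 + 0.029012 + 0.041330 + 0.022008 + 0.069557 + 0.005102 = 0.187417
D = 1 - 0.187417 = 0.812583 ≈ 0.8126

0.8126


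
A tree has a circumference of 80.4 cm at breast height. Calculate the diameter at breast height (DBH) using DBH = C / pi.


DBH = C / pi = 80.4 / 3.141593 = 25.5921 ≈ 25.59 cm

25.59 cm


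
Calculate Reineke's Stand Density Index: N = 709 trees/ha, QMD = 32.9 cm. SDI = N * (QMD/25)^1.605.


QMD/25 = 32.9/25 = 1.316
(1.316)^1.605 = exp(1.605 * ln(1.316)) = exp(1.605 * 0.274597) = exp(0.440728) = 1.55384
SDI = 709 * 1.55384 = 1101.67 ≈ 1102

1102


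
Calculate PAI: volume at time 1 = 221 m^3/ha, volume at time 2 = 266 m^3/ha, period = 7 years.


PAI = (V2 - V1) / period = (266 - 221) / 7 = 45 / 7 = 6.4286 ≈ 6.43 m^3/ha/yr

6.43 m^3/ha/yr


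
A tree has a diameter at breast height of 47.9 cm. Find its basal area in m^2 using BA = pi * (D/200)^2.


D/200 = 47.9/200 = 0.2395 m
(D/200)^2 = 0.2395^2 = 0.05736025
BA = 3.141593 * 0.05736025 = 0.180203 ≈ 0.1802 m^2

0.1802 m^2


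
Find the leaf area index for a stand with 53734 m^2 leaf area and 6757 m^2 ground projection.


LAI = 53734 / 6757 = 7.9523 ≈ 7.95

7.95


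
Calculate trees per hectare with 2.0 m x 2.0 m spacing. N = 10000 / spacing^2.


N = 10000 / 2.0^2 = 10000 / 4 = 2500.00 ≈ 2500 trees/ha

2500 trees/ha


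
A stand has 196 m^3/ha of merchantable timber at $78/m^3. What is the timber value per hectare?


Value = 196 * 78 = $15288/ha

$15288/ha


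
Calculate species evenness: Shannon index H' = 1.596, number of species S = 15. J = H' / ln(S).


ln(15) = 2.70805
J = H' / ln(S) = 1.596 / 2.70805 = 0.589354 ≈ 0.5894

0.5894


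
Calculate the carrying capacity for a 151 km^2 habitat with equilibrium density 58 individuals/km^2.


K = 58 * 151 = 8758 individuals

8758 individuals


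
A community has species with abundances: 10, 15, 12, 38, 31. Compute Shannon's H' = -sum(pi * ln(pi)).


Total N = 10 + 15 + 12 + 38 + 31 = 106
Per-species terms:
  p = 10/106 = 0.094340; ln(p) = -2.360850; p*ln(p) = 0.094340 * (-2.360850) = -0.222723
  p = 15/106 = 0.141509; ln(p) = -1.955392; p*ln(p) = 0.141509 * (-1.955392) = -0.276706
  p = 12/106 = 0.113208; ln(p) = -2.178528; p*ln(p) = 0.113208 * (-2.178528) = -0.246627
  p = 38/106 = 0.358491; ln(p) = -1.025852; p*ln(p) = 0.358491 * (-1.025852) = -0.367759
  p = 31/106 = 0.292453; ln(p) = -1.229451; p*ln(p) = 0.292453 * (-1.229451) = -0.359557
sum(p*ln(p)) = (-0.222723) + (-0.276706) + (-0.246627) + (-0.367759) + (-0.359557) = -1.473372
H' = -(-1.473372) = 1.473372 ≈ 1.4734

1.4734


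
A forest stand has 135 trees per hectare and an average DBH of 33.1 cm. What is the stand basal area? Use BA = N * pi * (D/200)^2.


(D/200)^2 = (33.1/200)^2 = 0.1655^2 = 0.02739025
Individual BA = 3.141593 * 0.02739025 = 0.0860490 m^2
Stand BA = 135 * 0.0860490 = 11.6166 ≈ 11.62 m^2/ha

11.62 m^2/ha


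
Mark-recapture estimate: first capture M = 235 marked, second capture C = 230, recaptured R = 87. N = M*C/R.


N = M * C / R = 235 * 230 / 87 = 54050 / 87 = 621.26 ≈ 621

621 individuals


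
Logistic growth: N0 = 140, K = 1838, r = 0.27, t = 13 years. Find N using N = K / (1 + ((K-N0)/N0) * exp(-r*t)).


(K - N0)/N0 = (1838 - 140)/140 = 1698/140 = 12.1286
r*t = 0.27 * 13 = 3.51; exp(-3.51) = 0.0298969
12.1286 * 0.0298969 = 0.362608
1 + 0.362608 = 1.36261
N = 1838 / 1.36261 = 1348.88 ≈ 1349

1349


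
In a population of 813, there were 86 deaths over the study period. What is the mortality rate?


Mortality rate = 86 / 813 = 0.105781 ≈ 0.1058

0.1058


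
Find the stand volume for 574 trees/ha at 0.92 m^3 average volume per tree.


V_stand = 574 * 0.92 = 528.08 ≈ 528.1 m^3/ha

528.1 m^3/ha


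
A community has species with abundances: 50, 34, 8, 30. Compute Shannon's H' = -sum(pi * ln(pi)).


Total N = 50 + 34 + 8 + 30 = 122
Per-species terms:
  p = 50/122 = 0.409836; ln(p) = -0.891998; p*ln(p) = 0.409836 * (-0.891998) = -0.365573
  p = 34/122 = 0.278689; ln(p) = -1.277659; p*ln(p) = 0.278689 * (-1.277659) = -0.356070
  p = 8/122 = 0.065574; ln(p) = -2.724576; p*ln(p) = 0.065574 * (-2.724576) = -0.178661
  p = 30/122 = 0.245902; ln(p) = -1.402822; p*ln(p) = 0.245902 * (-1.402822) = -0.344957
sum(p*ln(p)) = (-0.365573) + (-0.356070) + (-0.178661) + (-0.344957) = -1.245261
H' = -(-1.245261) = 1.245261 ≈ 1.2453

1.2453


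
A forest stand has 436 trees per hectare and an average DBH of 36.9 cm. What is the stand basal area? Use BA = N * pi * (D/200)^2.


(D/200)^2 = (36.9/200)^2 = 0.1845^2 = 0.03404025
Individual BA = 3.141593 * 0.03404025 = 0.106941 m^2
Stand BA = 436 * 0.106941 = 46.6263 ≈ 46.63 m^2/ha

46.63 m^2/ha


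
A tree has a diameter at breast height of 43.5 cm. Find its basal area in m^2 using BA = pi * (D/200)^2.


D/200 = 43.5/200 = 0.2175 m
(D/200)^2 = 0.2175^2 = 0.04730625
BA = 3.141593 * 0.04730625 = 0.148617 ≈ 0.1486 m^2

0.1486 m^2


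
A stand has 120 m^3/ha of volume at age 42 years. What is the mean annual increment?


MAI = 120 / 42 = 2.8571 ≈ 2.86 m^3/ha/yr

2.86 m^3/ha/yr


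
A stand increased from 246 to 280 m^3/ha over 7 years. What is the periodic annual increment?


PAI = (V2 - V1) / period = (280 - 246) / 7 = 34 / 7 = 4.8571 ≈ 4.86 m^3/ha/yr

4.86 m^3/ha/yr


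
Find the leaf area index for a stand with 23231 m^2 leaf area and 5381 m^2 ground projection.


LAI = 23231 / 5381 = 4.3172 ≈ 4.32

4.32


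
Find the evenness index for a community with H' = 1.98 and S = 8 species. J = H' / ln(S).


ln(8) = 2.07944
J = H' / ln(S) = 1.98 / 2.07944 = 0.952179 ≈ 0.9522

0.9522


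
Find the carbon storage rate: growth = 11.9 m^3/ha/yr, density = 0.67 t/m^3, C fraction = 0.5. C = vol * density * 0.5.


C = 11.9 * 0.67 * 0.5 = 3.9865 ≈ 3.99 t C/ha/yr

3.99 t C/ha/yr


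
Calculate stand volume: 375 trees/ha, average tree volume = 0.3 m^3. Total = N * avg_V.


V_stand = 375 * 0.3 = 112.5 m^3/ha

112.5 m^3/ha


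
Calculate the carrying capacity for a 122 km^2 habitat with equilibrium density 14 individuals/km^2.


K = 14 * 122 = 1708 individuals

1708 individuals


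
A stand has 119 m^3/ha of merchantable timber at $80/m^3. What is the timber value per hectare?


Value = 119 * 80 = $9520/ha

$9520/ha


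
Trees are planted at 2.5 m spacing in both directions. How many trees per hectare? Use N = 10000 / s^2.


N = 10000 / 2.5^2 = 10000 / 6.25 = 1600.00 ≈ 1600 trees/ha

1600 trees/ha


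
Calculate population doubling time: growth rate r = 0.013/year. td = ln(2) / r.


td = ln(2) / 0.013 = 0.693147 / 0.013 = 53.3190 ≈ 53.3 years

53.3 years


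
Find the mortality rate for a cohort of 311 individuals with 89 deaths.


Mortality rate = 89 / 311 = 0.286174 ≈ 0.2862

0.2862


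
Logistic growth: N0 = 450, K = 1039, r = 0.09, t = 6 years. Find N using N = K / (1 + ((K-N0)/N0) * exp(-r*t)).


(K - N0)/N0 = (1039 - 450)/450 = 589/450 = 1.30889
r*t = 0.09 * 6 = 0.54; exp(-0.54) = 0.582748
1.30889 * 0.582748 = 0.762753
1 + 0.762753 = 1.76275
N = 1039 / 1.76275 = 589.420 ≈ 589

589


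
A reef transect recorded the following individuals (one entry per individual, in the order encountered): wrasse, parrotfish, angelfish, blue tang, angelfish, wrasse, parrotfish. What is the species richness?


Total individuals logged = 7
Distinct species (count of individuals): wrasse (2), parrotfish (2), angelfish (2), blue tang (1)
Species richness = number of distinct species = 4

4


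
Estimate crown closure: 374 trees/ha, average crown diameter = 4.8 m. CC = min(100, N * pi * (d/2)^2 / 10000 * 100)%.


(d/2)^2 = (4.8/2)^2 = 2.4^2 = 5.76
Crown area = 3.141593 * 5.76 = 18.0956 m^2
N * area / 10000 * 100 = 374 * 18.0956 / 10000 * 100 = 67.6775
CC = min(100, 67.6775) = 67.6775 ≈ 67.7%

67.7%


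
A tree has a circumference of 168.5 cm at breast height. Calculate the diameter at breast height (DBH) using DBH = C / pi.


DBH = C / pi = 168.5 / 3.141593 = 53.6352 ≈ 53.64 cm

53.64 cm


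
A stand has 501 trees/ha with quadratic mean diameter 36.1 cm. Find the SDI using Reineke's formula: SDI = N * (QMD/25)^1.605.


QMD/25 = 36.1/25 = 1.444
(1.444)^1.605 = exp(1.605 * ln(1.444)) = exp(1.605 * 0.367417) = exp(0.589704) = 1.80345
SDI = 501 * 1.80345 = 903.528 ≈ 904

904


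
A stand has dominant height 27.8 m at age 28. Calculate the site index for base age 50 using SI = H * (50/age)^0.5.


50/28 = 1.78571
(1.78571)^0.5 = 1.33630
SI = 27.8 * 1.33630 = 37.1491 ≈ 37.1 m

37.1 m


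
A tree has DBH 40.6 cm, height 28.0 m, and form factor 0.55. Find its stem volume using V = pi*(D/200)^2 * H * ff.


(D/200)^2 = (40.6/200)^2 = 0.203^2 = 0.041209
BA = 3.141593 * 0.041209 = 0.129462 m^2
V = 0.129462 * 28.0 * 0.55 = 1.99371 ≈ 1.994 m^3

1.994 m^3


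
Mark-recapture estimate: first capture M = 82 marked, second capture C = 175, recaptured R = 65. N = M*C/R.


N = M * C / R = 82 * 175 / 65 = 14350 / 65 = 220.77 ≈ 221

221 individuals


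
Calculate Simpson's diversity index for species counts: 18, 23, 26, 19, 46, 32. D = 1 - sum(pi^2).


Total N = 18 + 23 + 26 + 19 + 46 + 32 = 164
Per-species terms:
  p = 18/164 = 0.109756; p^2 = 0.109756^2 = 0.012046
  p = 23/164 = 0.140244; p^2 = 0.140244^2 = 0.019668
  p = 26/164 = 0.158537; p^2 = 0.158537^2 = 0.025134
  p = 19/164 = 0.115854; p^2 = 0.115854^2 = 0.013422
  p = 46/164 = 0.280488; p^2 = 0.280488^2 = 0.078674
  p = 32/164 = 0.195122; p^2 = 0.195122^2 = 0.038073
sum(p^2) = 0.012046 + 0.019668 + 0.025134 + 0.013422 + 0.078674 + 0.038073 = 0.187017
D = 1 - 0.187017 = 0.812983 ≈ 0.8130

0.8130


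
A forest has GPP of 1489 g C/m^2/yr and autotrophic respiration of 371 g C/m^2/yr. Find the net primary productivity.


NPP = GPP - Ra = 1489 - 371 = 1118 g C/m^2/yr

1118 g C/m^2/yr


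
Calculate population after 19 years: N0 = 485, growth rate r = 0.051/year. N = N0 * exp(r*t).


r*t = 0.051 * 19 = 0.969
exp(0.969) = 2.63531
N = 485 * 2.63531 = 1278.13 ≈ 1278

1278


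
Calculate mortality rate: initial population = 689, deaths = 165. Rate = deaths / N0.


Mortality rate = 165 / 689 = 0.239478 ≈ 0.2395

0.2395


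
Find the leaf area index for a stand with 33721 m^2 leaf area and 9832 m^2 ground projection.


LAI = 33721 / 9832 = 3.4297 ≈ 3.43

3.43


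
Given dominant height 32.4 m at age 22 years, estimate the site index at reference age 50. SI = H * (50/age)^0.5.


50/22 = 2.27273
(2.27273)^0.5 = 1.50756
SI = 32.4 * 1.50756 = 48.8449 ≈ 48.8 m

48.8 m


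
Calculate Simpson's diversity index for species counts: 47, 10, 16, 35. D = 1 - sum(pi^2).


Total N = 47 + 10 + 16 + 35 = 108
Per-species terms:
  p = 47/108 = 0.435185; p^2 = 0.435185^2 = 0.189386
  p = 10/108 = 0.092593; p^2 = 0.092593^2 = 0.008573
  p = 16/108 = 0.148148; p^2 = 0.148148^2 = 0.021948
  p = 35/108 = 0.324074; p^2 = 0.324074^2 = 0.105024
sum(p^2) = 0.189386 + 0.008573 + 0.021948 + 0.105024 = 0.324931
D = 1 - 0.324931 = 0.675069 ≈ 0.6751

0.6751


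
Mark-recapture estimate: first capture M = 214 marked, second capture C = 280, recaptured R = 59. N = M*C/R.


N = M * C / R = 214 * 280 / 59 = 59920 / 59 = 1015.59 ≈ 1016

1016 individuals


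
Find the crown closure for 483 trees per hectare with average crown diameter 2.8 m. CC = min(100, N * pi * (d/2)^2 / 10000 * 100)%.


(d/2)^2 = (2.8/2)^2 = 1.4^2 = 1.96
Crown area = 3.141593 * 1.96 = 6.15752 m^2
N * area / 10000 * 100 = 483 * 6.15752 / 10000 * 100 = 29.7408
CC = min(100, 29.7408) = 29.7408 ≈ 29.7%

29.7%


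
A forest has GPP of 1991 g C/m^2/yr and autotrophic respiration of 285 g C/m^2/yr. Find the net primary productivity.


NPP = GPP - Ra = 1991 - 285 = 1706 g C/m^2/yr

1706 g C/m^2/yr


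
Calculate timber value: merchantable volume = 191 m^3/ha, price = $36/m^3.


Value = 191 * 36 = $6876/ha

$6876/ha


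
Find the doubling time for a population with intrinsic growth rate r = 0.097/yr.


td = ln(2) / 0.097 = 0.693147 / 0.097 = 7.14585 ≈ 7.1 years

7.1 years


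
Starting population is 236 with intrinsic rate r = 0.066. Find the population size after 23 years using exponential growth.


r*t = 0.066 * 23 = 1.518
exp(1.518) = 4.56309
N = 236 * 4.56309 = 1076.89 ≈ 1077

1077


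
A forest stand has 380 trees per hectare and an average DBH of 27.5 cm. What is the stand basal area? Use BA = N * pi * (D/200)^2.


(D/200)^2 = (27.5/200)^2 = 0.1375^2 = 0.01890625
Individual BA = 3.141593 * 0.01890625 = 0.0593957 m^2
Stand BA = 380 * 0.0593957 = 22.5704 ≈ 22.57 m^2/ha

22.57 m^2/ha


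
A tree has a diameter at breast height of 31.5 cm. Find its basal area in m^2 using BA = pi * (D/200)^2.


D/200 = 31.5/200 = 0.1575 m
(D/200)^2 = 0.1575^2 = 0.02480625
BA = 3.141593 * 0.02480625 = 0.0779311 ≈ 0.0779 m^2

0.0779 m^2


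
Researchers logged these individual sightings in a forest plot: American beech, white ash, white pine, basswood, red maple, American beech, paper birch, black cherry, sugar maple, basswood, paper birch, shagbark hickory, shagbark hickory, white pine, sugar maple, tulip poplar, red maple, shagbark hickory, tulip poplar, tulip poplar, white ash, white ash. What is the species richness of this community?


Total individuals logged = 22
Distinct species (count of individuals): American beech (2), white ash (3), white pine (2), basswood (2), red maple (2), paper birch (2), black cherry (1), sugar maple (2), shagbark hickory (3), tulip poplar (3)
Species richness = number of distinct species = 10

10


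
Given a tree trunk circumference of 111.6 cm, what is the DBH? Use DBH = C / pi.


DBH = C / pi = 111.6 / 3.141593 = 35.5234 ≈ 35.52 cm

35.52 cm


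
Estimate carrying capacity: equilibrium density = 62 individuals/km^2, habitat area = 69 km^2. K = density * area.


K = 62 * 69 = 4278 individuals

4278 individuals


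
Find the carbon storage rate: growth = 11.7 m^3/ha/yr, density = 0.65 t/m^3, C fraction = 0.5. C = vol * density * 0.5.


C = 11.7 * 0.65 * 0.5 = 3.8025 ≈ 3.80 t C/ha/yr

3.80 t C/ha/yr


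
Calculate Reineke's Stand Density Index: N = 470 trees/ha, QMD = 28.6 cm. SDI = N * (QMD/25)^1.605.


QMD/25 = 28.6/25 = 1.144
(1.144)^1.605 = exp(1.605 * ln(1.144)) = exp(1.605 * 0.134531) = exp(0.215922) = 1.24101
SDI = 470 * 1.24101 = 583.275 ≈ 583

583


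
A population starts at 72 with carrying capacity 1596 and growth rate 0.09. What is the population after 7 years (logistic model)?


(K - N0)/N0 = (1596 - 72)/72 = 1524/72 = 21.1667
r*t = 0.09 * 7 = 0.63; exp(-0.63) = 0.532592
21.1667 * 0.532592 = 11.2732
1 + 11.2732 = 12.2732
N = 1596 / 12.2732 = 130.039 ≈ 130

130


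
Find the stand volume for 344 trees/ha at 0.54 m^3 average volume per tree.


V_stand = 344 * 0.54 = 185.76 ≈ 185.8 m^3/ha

185.8 m^3/ha


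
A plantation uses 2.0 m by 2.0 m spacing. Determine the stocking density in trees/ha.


N = 10000 / 2.0^2 = 10000 / 4 = 2500.00 ≈ 2500 trees/ha

2500 trees/ha


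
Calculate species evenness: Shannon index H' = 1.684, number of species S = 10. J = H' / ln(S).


ln(10) = 2.30259
J = H' / ln(S) = 1.684 / 2.30259 = 0.731350 ≈ 0.7314

0.7314


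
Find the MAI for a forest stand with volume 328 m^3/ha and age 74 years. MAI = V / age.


MAI = 328 / 74 = 4.4324 ≈ 4.43 m^3/ha/yr

4.43 m^3/ha/yr


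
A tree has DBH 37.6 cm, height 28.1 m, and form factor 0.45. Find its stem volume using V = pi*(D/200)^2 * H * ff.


(D/200)^2 = (37.6/200)^2 = 0.188^2 = 0.035344
BA = 3.141593 * 0.035344 = 0.111036 m^2
V = 0.111036 * 28.1 * 0.45 = 1.40405 ≈ 1.404 m^3

1.404 m^3


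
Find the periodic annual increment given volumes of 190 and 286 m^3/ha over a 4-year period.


PAI = (V2 - V1) / period = (286 - 190) / 4 = 96 / 4 = 24.00 m^3/ha/yr

24.00 m^3/ha/yr


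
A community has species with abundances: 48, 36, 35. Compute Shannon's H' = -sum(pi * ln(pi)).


Total N = 48 + 36 + 35 = 119
Per-species terms:
  p = 48/119 = 0.403361; ln(p) = -0.907923; p*ln(p) = 0.403361 * (-0.907923) = -0.366221
  p = 36/119 = 0.302521; ln(p) = -1.195605; p*ln(p) = 0.302521 * (-1.195605) = -0.361696
  p = 35/119 = 0.294118; ln(p) = -1.223774; p*ln(p) = 0.294118 * (-1.223774) = -0.359934
sum(p*ln(p)) = (-0.366221) + (-0.361696) + (-0.359934) = -1.087851
H' = -(-1.087851) = 1.087851 ≈ 1.0879

1.0879


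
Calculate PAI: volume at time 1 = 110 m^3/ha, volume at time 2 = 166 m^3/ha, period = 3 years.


PAI = (V2 - V1) / period = (166 - 110) / 3 = 56 / 3 = 18.6667 ≈ 18.67 m^3/ha/yr

18.67 m^3/ha/yr


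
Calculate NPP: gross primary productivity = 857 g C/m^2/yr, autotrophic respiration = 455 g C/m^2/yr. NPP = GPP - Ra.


NPP = GPP - Ra = 857 - 455 = 402 g C/m^2/yr

402 g C/m^2/yr


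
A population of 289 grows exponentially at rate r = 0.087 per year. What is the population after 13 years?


r*t = 0.087 * 13 = 1.131
exp(1.131) = 3.09875
N = 289 * 3.09875 = 895.539 ≈ 896

896


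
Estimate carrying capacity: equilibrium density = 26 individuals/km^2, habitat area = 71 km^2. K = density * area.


K = 26 * 71 = 1846 individuals

1846 individuals


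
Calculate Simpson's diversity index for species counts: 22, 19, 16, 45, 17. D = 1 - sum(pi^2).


Total N = 22 + 19 + 16 + 45 + 17 = 119
Per-species terms:
  p = 22/119 = 0.184874; p^2 = 0.184874^2 = 0.034178
  p = 19/119 = 0.159664; p^2 = 0.159664^2 = 0.025493
  p = 16/119 = 0.134454; p^2 = 0.134454^2 = 0.018078
  p = 45/119 = 0.378151; p^2 = 0.378151^2 = 0.142998
  p = 17/119 = 0.142857; p^2 = 0.142857^2 = 0.020408
sum(p^2) = 0.034178 + 0.025493 + 0.018078 + 0.142998 + 0.020408 = 0.241155
D = 1 - 0.241155 = 0.758845 ≈ 0.7588

0.7588


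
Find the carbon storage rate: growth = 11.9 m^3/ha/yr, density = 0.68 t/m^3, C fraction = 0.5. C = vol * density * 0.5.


C = 11.9 * 0.68 * 0.5 = 4.046 ≈ 4.05 t C/ha/yr

4.05 t C/ha/yr


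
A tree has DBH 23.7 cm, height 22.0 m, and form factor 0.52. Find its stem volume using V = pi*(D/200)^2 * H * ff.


(D/200)^2 = (23.7/200)^2 = 0.1185^2 = 0.01404225
BA = 3.141593 * 0.01404225 = 0.0441150 m^2
V = 0.0441150 * 22.0 * 0.52 = 0.504676 ≈ 0.505 m^3

0.505 m^3


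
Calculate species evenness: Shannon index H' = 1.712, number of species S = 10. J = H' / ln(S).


ln(10) = 2.30259
J = H' / ln(S) = 1.712 / 2.30259 = 0.743511 ≈ 0.7435

0.7435


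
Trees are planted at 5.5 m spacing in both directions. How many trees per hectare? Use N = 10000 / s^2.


N = 10000 / 5.5^2 = 10000 / 30.25 = 330.579 ≈ 331 trees/ha

331 trees/ha


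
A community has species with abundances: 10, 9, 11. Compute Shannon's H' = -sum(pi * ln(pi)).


Total N = 10 + 9 + 11 = 30
Per-species terms:
  p = 10/30 = 0.333333; ln(p) = -1.098613; p*ln(p) = 0.333333 * (-1.098613) = -0.366204
  p = 9/30 = 0.300000; ln(p) = -1.203973; p*ln(p) = 0.300000 * (-1.203973) = -0.361192
  p = 11/30 = 0.366667; ln(p) = -1.003301; p*ln(p) = 0.366667 * (-1.003301) = -0.367877
sum(p*ln(p)) = (-0.366204) + (-0.361192) + (-0.367877) = -1.095273
H' = -(-1.095273) = 1.095273 ≈ 1.0953

1.0953


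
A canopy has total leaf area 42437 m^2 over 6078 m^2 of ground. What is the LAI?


LAI = 42437 / 6078 = 6.9821 ≈ 6.98

6.98


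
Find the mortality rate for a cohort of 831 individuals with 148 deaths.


Mortality rate = 148 / 831 = 0.178099 ≈ 0.1781

0.1781


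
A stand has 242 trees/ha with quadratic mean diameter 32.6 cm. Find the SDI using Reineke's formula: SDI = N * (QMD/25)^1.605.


QMD/25 = 32.6/25 = 1.304
(1.304)^1.605 = exp(1.605 * ln(1.304)) = exp(1.605 * 0.265436) = exp(0.426025) = 1.53116
SDI = 242 * 1.53116 = 370.541 ≈ 371

371


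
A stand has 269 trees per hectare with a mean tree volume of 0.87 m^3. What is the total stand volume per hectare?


V_stand = 269 * 0.87 = 234.03 ≈ 234.0 m^3/ha

234.0 m^3/ha


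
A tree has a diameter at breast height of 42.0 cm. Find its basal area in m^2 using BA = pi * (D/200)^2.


D/200 = 42.0/200 = 0.21 m
(D/200)^2 = 0.21^2 = 0.0441
BA = 3.141593 * 0.0441 = 0.138544 ≈ 0.1385 m^2

0.1385 m^2


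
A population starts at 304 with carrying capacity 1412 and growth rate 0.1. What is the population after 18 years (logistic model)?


(K - N0)/N0 = (1412 - 304)/304 = 1108/304 = 3.64474
r*t = 0.1 * 18 = 1.8; exp(-1.8) = 0.165299
3.64474 * 0.165299 = 0.602472
1 + 0.602472 = 1.60247
N = 1412 / 1.60247 = 881.140 ≈ 881

881


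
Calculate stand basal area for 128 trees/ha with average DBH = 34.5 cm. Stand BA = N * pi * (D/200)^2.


(D/200)^2 = (34.5/200)^2 = 0.1725^2 = 0.02975625
Individual BA = 3.141593 * 0.02975625 = 0.0934820 m^2
Stand BA = 128 * 0.0934820 = 11.9657 ≈ 11.97 m^2/ha

11.97 m^2/ha


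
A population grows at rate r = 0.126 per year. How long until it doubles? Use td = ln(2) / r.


td = ln(2) / 0.126 = 0.693147 / 0.126 = 5.50117 ≈ 5.5 years

5.5 years


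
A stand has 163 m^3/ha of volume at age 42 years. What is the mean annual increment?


MAI = 163 / 42 = 3.8810 ≈ 3.88 m^3/ha/yr

3.88 m^3/ha/yr


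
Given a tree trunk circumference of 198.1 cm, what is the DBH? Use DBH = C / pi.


DBH = C / pi = 198.1 / 3.141593 = 63.0572 ≈ 63.06 cm

63.06 cm


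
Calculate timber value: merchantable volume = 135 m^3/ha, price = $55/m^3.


Value = 135 * 55 = $7425/ha

$7425/ha


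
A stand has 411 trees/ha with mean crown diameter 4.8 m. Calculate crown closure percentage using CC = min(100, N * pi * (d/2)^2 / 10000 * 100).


(d/2)^2 = (4.8/2)^2 = 2.4^2 = 5.76
Crown area = 3.141593 * 5.76 = 18.0956 m^2
N * area / 10000 * 100 = 411 * 18.0956 / 10000 * 100 = 74.3729
CC = min(100, 74.3729) = 74.3729 ≈ 74.4%

74.4%


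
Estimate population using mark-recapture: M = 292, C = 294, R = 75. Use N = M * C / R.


N = M * C / R = 292 * 294 / 75 = 85848 / 75 = 1144.64 ≈ 1145

1145 individuals


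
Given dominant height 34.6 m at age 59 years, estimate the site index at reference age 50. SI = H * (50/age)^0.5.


50/59 = 0.847458
(0.847458)^0.5 = 0.920575
SI = 34.6 * 0.920575 = 31.8519 ≈ 31.9 m

31.9 m


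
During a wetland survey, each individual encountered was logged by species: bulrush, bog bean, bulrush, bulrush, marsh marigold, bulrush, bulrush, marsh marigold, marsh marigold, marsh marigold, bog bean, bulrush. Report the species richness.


Total individuals logged = 12
Distinct species (count of individuals): bulrush (6), bog bean (2), marsh marigold (4)
Species richness = number of distinct species = 3

3


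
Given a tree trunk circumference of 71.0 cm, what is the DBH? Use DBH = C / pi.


DBH = C / pi = 71.0 / 3.141593 = 22.6000 ≈ 22.60 cm

22.60 cm


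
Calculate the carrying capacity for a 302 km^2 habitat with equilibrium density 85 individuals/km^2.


K = 85 * 302 = 25670 individuals

25670 individuals


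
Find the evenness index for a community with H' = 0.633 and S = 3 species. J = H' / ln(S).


ln(3) = 1.09861
J = H' / ln(S) = 0.633 / 1.09861 = 0.576183 ≈ 0.5762

0.5762


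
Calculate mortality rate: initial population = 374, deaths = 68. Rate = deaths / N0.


Mortality rate = 68 / 374 = 0.181818 ≈ 0.1818

0.1818


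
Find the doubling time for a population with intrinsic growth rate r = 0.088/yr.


td = ln(2) / 0.088 = 0.693147 / 0.088 = 7.87667 ≈ 7.9 years

7.9 years


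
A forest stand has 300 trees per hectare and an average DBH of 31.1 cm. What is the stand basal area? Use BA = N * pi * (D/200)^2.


(D/200)^2 = (31.1/200)^2 = 0.1555^2 = 0.02418025
Individual BA = 3.141593 * 0.02418025 = 0.0759645 m^2
Stand BA = 300 * 0.0759645 = 22.7894 ≈ 22.79 m^2/ha

22.79 m^2/ha


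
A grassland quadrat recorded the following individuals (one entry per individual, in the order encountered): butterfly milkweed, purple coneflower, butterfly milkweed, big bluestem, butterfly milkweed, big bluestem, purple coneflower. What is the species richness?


Total individuals logged = 7
Distinct species (count of individuals): butterfly milkweed (3), purple coneflower (2), big bluestem (2)
Species richness = number of distinct species = 3

3


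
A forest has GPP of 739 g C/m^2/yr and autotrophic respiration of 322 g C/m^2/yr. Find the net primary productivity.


NPP = GPP - Ra = 739 - 322 = 417 g C/m^2/yr

417 g C/m^2/yr


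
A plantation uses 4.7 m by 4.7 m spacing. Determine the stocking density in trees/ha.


N = 10000 / 4.7^2 = 10000 / 22.09 = 452.694 ≈ 453 trees/ha

453 trees/ha


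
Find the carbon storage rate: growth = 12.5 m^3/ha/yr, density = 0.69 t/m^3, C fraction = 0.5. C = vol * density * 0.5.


C = 12.5 * 0.69 * 0.5 = 4.3125 ≈ 4.31 t C/ha/yr

4.31 t C/ha/yr


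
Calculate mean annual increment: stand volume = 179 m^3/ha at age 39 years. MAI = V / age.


MAI = 179 / 39 = 4.5897 ≈ 4.59 m^3/ha/yr

4.59 m^3/ha/yr


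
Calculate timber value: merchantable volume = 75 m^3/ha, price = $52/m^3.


Value = 75 * 52 = $3900/ha

$3900/ha


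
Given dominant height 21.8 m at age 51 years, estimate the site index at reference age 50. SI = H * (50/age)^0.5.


50/51 = 0.980392
(0.980392)^0.5 = 0.990147
SI = 21.8 * 0.990147 = 21.5852 ≈ 21.6 m

21.6 m


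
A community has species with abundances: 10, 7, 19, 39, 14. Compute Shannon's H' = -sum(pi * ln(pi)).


Total N = 10 + 7 + 19 + 39 + 14 = 89
Per-species terms:
  p = 10/89 = 0.112360; ln(p) = -2.186047; p*ln(p) = 0.112360 * (-2.186047) = -0.245624
  p = 7/89 = 0.078652; ln(p) = -2.542722; p*ln(p) = 0.078652 * (-2.542722) = -0.199990
  p = 19/89 = 0.213483; ln(p) = -1.544198; p*ln(p) = 0.213483 * (-1.544198) = -0.329660
  p = 39/89 = 0.438202; ln(p) = -0.825075; p*ln(p) = 0.438202 * (-0.825075) = -0.361550
  p = 14/89 = 0.157303; ln(p) = -1.849581; p*ln(p) = 0.157303 * (-1.849581) = -0.290945
sum(p*ln(p)) = (-0.245624) + (-0.199990) + (-0.329660) + (-0.361550) + (-0.290945) = -1.427769
H' = -(-1.427769) = 1.427769 ≈ 1.4278

1.4278


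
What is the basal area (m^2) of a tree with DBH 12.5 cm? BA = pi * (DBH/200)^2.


D/200 = 12.5/200 = 0.0625 m
(D/200)^2 = 0.0625^2 = 0.00390625
BA = 3.141593 * 0.00390625 = 0.0122718 ≈ 0.0123 m^2

0.0123 m^2


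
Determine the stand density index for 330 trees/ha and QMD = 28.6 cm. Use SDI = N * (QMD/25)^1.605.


QMD/25 = 28.6/25 = 1.144
(1.144)^1.605 = exp(1.605 * ln(1.144)) = exp(1.605 * 0.134531) = exp(0.215922) = 1.24101
SDI = 330 * 1.24101 = 409.533 ≈ 410

410


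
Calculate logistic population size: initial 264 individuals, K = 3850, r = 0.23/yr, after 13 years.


(K - N0)/N0 = (3850 - 264)/264 = 3586/264 = 13.5833
r*t = 0.23 * 13 = 2.99; exp(-2.99) = 0.0502874
13.5833 * 0.0502874 = 0.683069
1 + 0.683069 = 1.68307
N = 3850 / 1.68307 = 2287.49 ≈ 2287

2287


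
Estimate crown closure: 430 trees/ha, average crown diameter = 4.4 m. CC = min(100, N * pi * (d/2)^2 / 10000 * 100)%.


(d/2)^2 = (4.4/2)^2 = 2.2^2 = 4.84
Crown area = 3.141593 * 4.84 = 15.2053 m^2
N * area / 10000 * 100 = 430 * 15.2053 / 10000 * 100 = 65.3828
CC = min(100, 65.3828) = 65.3828 ≈ 65.4%

65.4%


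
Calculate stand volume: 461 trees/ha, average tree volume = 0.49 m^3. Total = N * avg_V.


V_stand = 461 * 0.49 = 225.89 ≈ 225.9 m^3/ha

225.9 m^3/ha


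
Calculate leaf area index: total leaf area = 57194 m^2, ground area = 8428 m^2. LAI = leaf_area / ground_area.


LAI = 57194 / 8428 = 6.7862 ≈ 6.79

6.79


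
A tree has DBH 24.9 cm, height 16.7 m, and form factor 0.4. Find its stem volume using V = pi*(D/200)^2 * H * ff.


(D/200)^2 = (24.9/200)^2 = 0.1245^2 = 0.01550025
BA = 3.141593 * 0.01550025 = 0.0486955 m^2
V = 0.0486955 * 16.7 * 0.4 = 0.325286 ≈ 0.325 m^3

0.325 m^3


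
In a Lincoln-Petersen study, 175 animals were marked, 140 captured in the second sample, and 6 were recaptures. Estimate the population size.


N = M * C / R = 175 * 140 / 6 = 24500 / 6 = 4083.33 ≈ 4083

4083 individuals


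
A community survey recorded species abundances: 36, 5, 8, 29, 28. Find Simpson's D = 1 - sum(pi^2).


Total N = 36 + 5 + 8 + 29 + 28 = 106
Per-species terms:
  p = 36/106 = 0.339623; p^2 = 0.339623^2 = 0.115344
  p = 5/106 = 0.047170; p^2 = 0.047170^2 = 0.002225
  p = 8/106 = 0.075472; p^2 = 0.075472^2 = 0.005696
  p = 29/106 = 0.273585; p^2 = 0.273585^2 = 0.074849
  p = 28/106 = 0.264151; p^2 = 0.264151^2 = 0.069776
sum(p^2) = 0.115344 + 0.002225 + 0.005696 + 0.074849 + 0.069776 = 0.267890
D = 1 - 0.267890 = 0.732110 ≈ 0.7321

0.7321
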